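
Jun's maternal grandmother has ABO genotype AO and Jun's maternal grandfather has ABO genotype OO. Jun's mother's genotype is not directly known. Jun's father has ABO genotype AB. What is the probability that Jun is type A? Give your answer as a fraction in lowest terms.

1/2

Jun's mother's ABO genotype from AO × OO: 1/2 AO, 1/2 OO.
Crossing each possibility with the father AB and summing P(type A): 1/2·1/2 + 1/2·1/2 = 1/2.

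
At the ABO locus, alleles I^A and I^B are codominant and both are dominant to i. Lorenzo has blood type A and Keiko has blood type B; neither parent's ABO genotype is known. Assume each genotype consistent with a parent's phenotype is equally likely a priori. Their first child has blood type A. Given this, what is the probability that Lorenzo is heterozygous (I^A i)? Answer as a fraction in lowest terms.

1/3

Possible genotypes: Lorenzo ∈ {I^A I^A, I^A i}; Keiko ∈ {I^B I^B, I^B i}.
Weight each parental genotype pair by prior × P(type-A child):
  I^A I^A × I^B i: posterior weight 2/3.
  I^A i × I^B i: posterior weight 1/3.
Sum the posterior weight over pairs where Lorenzo is I^A i: 1/3.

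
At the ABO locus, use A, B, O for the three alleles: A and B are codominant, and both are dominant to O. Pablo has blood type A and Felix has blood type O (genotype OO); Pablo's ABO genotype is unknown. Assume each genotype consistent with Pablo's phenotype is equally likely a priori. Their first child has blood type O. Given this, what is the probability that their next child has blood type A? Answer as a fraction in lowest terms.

1/2

Possible genotypes: Pablo ∈ {AA, AO}; Felix ∈ {OO}.
Weight each parental genotype pair by prior × P(type-O child):
  AO × OO: posterior weight 1; P(next child type A) = 1/2.
Weighted sum = 1/2.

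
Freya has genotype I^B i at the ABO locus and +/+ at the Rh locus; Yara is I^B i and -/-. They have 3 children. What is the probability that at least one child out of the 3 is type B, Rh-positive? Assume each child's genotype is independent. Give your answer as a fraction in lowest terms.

ABO cross I^B i × I^B i → 1/4 O, 3/4 B.
Rh cross +/+ × -/- → 1 Rh+; so P(type B, Rh-positive) = 3/4 × 1 = 3/4 per child.
P(none) = (1/4)^3 = 1/64; P(at least one) = 1 − 1/64 = 63/64.

63/64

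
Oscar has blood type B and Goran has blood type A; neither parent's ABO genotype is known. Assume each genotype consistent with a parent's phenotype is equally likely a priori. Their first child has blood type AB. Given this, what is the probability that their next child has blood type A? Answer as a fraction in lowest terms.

5/36

Possible genotypes: Oscar ∈ {I^B I^B, I^B i}; Goran ∈ {I^A I^A, I^A i}.
Weight each parental genotype pair by prior × P(type-AB child):
  I^B I^B × I^A I^A: posterior weight 4/9; P(next child type A) = 0.
  I^B I^B × I^A i: posterior weight 2/9; P(next child type A) = 0.
  I^B i × I^A I^A: posterior weight 2/9; P(next child type A) = 1/2.
  I^B i × I^A i: posterior weight 1/9; P(next child type A) = 1/4.
Weighted sum = 5/36.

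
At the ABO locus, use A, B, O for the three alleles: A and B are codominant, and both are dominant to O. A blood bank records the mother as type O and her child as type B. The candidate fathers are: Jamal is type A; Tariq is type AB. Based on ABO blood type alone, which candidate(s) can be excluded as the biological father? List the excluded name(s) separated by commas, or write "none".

Jamal

A candidate is excluded only if no genotype consistent with his phenotype could produce a type B child with a type O mother.
Jamal (type A): no genotype consistent with that phenotype can produce a type-B child with a type-O mother.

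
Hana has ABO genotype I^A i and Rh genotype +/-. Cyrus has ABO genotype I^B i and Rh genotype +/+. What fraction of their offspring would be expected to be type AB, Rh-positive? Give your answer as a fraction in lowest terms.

ABO cross I^A i × I^B i → offspring phenotypes: 1/4 O, 1/4 A, 1/4 B, 1/4 AB.
Rh cross +/- × +/+ → 1 Rh+.
Independent loci: P(type AB, Rh-positive) = 1/4 × 1 = 1/4.

1/4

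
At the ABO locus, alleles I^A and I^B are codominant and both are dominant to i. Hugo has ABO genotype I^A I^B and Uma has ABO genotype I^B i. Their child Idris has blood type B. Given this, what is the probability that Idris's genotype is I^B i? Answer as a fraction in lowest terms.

Cross I^A I^B × I^B i → 1/4 I^A I^B, 1/4 I^A i, 1/4 I^B I^B, 1/4 I^B i.
Type-B genotypes among offspring: I^B I^B (1/4), I^B i (1/4); total 1/2.
P(I^B i | type B) = (1/4) / (1/2) = 1/2.

1/2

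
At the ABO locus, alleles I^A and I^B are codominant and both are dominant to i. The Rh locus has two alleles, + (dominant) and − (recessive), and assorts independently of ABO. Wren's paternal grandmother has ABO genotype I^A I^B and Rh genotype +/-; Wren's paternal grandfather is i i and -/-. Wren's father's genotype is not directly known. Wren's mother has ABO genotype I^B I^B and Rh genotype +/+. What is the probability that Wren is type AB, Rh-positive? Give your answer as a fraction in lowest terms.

Wren's father's ABO genotype from I^A I^B × i i: 1/2 I^A i, 1/2 I^B i.
Crossing each possibility with the mother I^B I^B and summing P(type AB): 1/2·1/2 + 1/2·0 = 1/4.
Similarly for Rh via the father's Rh distribution: P(Rh+) = 1.
Independent loci: 1/4 × 1 = 1/4.

1/4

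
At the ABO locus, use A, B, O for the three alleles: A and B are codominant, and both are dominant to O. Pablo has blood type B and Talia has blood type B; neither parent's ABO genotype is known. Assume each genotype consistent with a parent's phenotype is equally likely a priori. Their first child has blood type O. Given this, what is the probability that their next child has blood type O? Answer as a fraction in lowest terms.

1/4

Possible genotypes: Pablo ∈ {BB, BO}; Talia ∈ {BB, BO}.
Weight each parental genotype pair by prior × P(type-O child):
  BO × BO: posterior weight 1; P(next child type O) = 1/4.
Weighted sum = 1/4.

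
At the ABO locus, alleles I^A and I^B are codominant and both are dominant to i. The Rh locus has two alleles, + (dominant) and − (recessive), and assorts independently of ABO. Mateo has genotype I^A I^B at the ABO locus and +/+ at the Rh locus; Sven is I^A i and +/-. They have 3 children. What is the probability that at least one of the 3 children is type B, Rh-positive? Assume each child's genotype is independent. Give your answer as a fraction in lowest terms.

ABO cross I^A I^B × I^A i → 1/2 A, 1/4 B, 1/4 AB.
Rh cross +/+ × +/- → 1 Rh+; so P(type B, Rh-positive) = 1/4 × 1 = 1/4 per child.
P(none) = (3/4)^3 = 27/64; P(at least one) = 1 − 27/64 = 37/64.

37/64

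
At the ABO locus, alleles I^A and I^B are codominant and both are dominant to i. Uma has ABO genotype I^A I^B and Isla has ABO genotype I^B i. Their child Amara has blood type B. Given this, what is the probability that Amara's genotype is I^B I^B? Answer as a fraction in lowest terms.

1/2

Cross I^A I^B × I^B i → 1/4 I^A I^B, 1/4 I^A i, 1/4 I^B I^B, 1/4 I^B i.
Type-B genotypes among offspring: I^B I^B (1/4), I^B i (1/4); total 1/2.
P(I^B I^B | type B) = (1/4) / (1/2) = 1/2.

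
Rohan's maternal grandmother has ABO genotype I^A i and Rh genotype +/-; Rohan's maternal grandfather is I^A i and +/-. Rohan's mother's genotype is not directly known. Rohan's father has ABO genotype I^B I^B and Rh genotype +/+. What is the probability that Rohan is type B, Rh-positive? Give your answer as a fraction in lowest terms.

Rohan's mother's ABO genotype from I^A i × I^A i: 1/4 I^A I^A, 1/2 I^A i, 1/4 i i.
Crossing each possibility with the father I^B I^B and summing P(type B): 1/4·0 + 1/2·1/2 + 1/4·1 = 1/2.
Similarly for Rh via the mother's Rh distribution: P(Rh+) = 1.
Independent loci: 1/2 × 1 = 1/2.

1/2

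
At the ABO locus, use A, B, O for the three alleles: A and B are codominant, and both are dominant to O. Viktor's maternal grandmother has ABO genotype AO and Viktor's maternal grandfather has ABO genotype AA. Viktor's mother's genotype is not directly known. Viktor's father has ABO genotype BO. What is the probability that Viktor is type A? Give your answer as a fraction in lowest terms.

Viktor's mother's ABO genotype from AO × AA: 1/2 AA, 1/2 AO.
Crossing each possibility with the father BO and summing P(type A): 1/2·1/2 + 1/2·1/4 = 3/8.

3/8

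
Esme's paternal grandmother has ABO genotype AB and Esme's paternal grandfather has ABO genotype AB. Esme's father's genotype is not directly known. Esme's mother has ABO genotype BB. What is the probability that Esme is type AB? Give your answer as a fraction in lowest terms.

1/2

Esme's father's ABO genotype from AB × AB: 1/4 AA, 1/2 AB, 1/4 BB.
Crossing each possibility with the mother BB and summing P(type AB): 1/4·1 + 1/2·1/2 + 1/4·0 = 1/2.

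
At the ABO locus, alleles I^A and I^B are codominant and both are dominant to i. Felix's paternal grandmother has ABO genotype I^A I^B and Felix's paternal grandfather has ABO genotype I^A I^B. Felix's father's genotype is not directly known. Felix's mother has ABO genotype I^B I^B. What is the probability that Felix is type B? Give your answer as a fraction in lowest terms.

Felix's father's ABO genotype from I^A I^B × I^A I^B: 1/4 I^A I^A, 1/2 I^A I^B, 1/4 I^B I^B.
Crossing each possibility with the mother I^B I^B and summing P(type B): 1/4·0 + 1/2·1/2 + 1/4·1 = 1/2.

1/2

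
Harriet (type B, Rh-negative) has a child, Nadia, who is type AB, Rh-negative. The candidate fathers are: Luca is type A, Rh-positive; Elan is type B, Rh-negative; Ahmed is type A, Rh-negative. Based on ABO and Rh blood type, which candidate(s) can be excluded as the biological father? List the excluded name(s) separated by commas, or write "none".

Elan

A candidate is excluded only if no genotype consistent with his phenotype could produce a type AB, Rh-negative child with a type B, Rh-negative mother.
Elan (type B, Rh-): no genotype consistent with that phenotype can produce a type-AB Rh- child with a type-B mother.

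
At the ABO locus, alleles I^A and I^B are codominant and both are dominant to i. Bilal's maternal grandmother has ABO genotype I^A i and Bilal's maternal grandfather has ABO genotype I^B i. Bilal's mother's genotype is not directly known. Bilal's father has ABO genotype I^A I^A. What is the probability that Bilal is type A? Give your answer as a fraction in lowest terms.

3/4

Bilal's mother's ABO genotype from I^A i × I^B i: 1/4 I^A I^B, 1/4 I^A i, 1/4 I^B i, 1/4 i i.
Crossing each possibility with the father I^A I^A and summing P(type A): 1/4·1/2 + 1/4·1 + 1/4·1/2 + 1/4·1 = 3/4.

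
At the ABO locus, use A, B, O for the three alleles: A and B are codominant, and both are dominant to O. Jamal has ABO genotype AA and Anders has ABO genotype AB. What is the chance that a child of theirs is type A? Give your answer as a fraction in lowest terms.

ABO cross AA × AB → offspring phenotypes: 1/2 A, 1/2 AB.
So P(type A) = 1/2.

1/2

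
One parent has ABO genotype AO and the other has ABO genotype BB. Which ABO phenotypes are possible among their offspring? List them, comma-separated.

B, AB

Gametes from AO × BB give offspring ABO genotypes AB, BO, i.e. phenotypes B, AB.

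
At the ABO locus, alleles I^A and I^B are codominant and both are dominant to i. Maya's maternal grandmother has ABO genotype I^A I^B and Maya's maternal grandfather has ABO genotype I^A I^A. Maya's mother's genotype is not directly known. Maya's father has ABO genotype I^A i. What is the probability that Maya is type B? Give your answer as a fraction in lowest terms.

Maya's mother's ABO genotype from I^A I^B × I^A I^A: 1/2 I^A I^A, 1/2 I^A I^B.
Crossing each possibility with the father I^A i and summing P(type B): 1/2·0 + 1/2·1/4 = 1/8.

1/8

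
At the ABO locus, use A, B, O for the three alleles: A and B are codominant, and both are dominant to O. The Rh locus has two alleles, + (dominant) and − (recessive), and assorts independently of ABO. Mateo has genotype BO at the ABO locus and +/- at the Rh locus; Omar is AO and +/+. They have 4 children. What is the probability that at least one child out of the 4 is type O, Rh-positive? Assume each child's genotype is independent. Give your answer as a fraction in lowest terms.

ABO cross BO × AO → 1/4 O, 1/4 A, 1/4 B, 1/4 AB.
Rh cross +/- × +/+ → 1 Rh+; so P(type O, Rh-positive) = 1/4 × 1 = 1/4 per child.
P(none) = (3/4)^4 = 81/256; P(at least one) = 1 − 81/256 = 175/256.

175/256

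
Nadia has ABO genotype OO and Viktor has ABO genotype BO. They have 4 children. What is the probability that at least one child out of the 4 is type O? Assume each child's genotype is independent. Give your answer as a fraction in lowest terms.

15/16

ABO cross OO × BO → 1/2 O, 1/2 B.
So P(type O) = 1/2 per child.
P(none) = (1/2)^4 = 1/16; P(at least one) = 1 − 1/16 = 15/16.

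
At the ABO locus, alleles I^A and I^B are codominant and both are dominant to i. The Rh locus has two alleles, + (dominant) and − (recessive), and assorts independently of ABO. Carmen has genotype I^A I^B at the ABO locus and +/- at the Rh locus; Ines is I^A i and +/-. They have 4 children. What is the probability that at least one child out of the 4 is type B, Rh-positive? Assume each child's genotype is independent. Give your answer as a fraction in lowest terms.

36975/65536

ABO cross I^A I^B × I^A i → 1/2 A, 1/4 B, 1/4 AB.
Rh cross +/- × +/- → 3/4 Rh+, 1/4 Rh-; so P(type B, Rh-positive) = 1/4 × 3/4 = 3/16 per child.
P(none) = (13/16)^4 = 28561/65536; P(at least one) = 1 − 28561/65536 = 36975/65536.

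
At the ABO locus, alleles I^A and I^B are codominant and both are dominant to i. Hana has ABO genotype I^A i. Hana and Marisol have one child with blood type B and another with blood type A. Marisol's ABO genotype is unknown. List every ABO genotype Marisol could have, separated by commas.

For each candidate genotype of Marisol, check whether crossing it with I^A i can produce every observed child phenotype.
  I^A I^A → possible child types {A} ✗
  I^A I^B → possible child types {A, B, AB} ✓
  I^A i → possible child types {O, A} ✗
  I^B I^B → possible child types {B, AB} ✗
  I^B i → possible child types {O, A, B, AB} ✓
  i i → possible child types {O, A} ✗

I^A I^B, I^B i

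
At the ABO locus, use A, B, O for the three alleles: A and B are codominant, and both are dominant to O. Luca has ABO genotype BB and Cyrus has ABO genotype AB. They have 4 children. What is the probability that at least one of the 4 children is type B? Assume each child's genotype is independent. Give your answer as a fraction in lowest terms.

15/16

ABO cross BB × AB → 1/2 B, 1/2 AB.
So P(type B) = 1/2 per child.
P(none) = (1/2)^4 = 1/16; P(at least one) = 1 − 1/16 = 15/16.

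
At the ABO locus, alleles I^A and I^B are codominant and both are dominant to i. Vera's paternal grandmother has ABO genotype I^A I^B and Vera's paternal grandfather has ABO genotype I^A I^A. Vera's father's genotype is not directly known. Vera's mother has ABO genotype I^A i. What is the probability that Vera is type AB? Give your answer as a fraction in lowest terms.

Vera's father's ABO genotype from I^A I^B × I^A I^A: 1/2 I^A I^A, 1/2 I^A I^B.
Crossing each possibility with the mother I^A i and summing P(type AB): 1/2·0 + 1/2·1/4 = 1/8.

1/8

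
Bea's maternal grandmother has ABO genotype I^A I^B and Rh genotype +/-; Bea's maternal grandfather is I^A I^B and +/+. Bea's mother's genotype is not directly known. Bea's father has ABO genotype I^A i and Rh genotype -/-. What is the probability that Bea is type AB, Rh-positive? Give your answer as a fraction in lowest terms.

3/16

Bea's mother's ABO genotype from I^A I^B × I^A I^B: 1/4 I^A I^A, 1/2 I^A I^B, 1/4 I^B I^B.
Crossing each possibility with the father I^A i and summing P(type AB): 1/4·0 + 1/2·1/4 + 1/4·1/2 = 1/4.
Similarly for Rh via the mother's Rh distribution: P(Rh+) = 3/4.
Independent loci: 1/4 × 3/4 = 3/16.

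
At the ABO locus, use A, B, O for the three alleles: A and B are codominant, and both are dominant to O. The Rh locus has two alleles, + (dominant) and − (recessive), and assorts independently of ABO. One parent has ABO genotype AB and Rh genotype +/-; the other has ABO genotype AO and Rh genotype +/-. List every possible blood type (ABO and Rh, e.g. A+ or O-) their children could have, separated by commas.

Gametes from AB × AO give offspring ABO genotypes AA, AB, AO, BO, i.e. phenotypes A, B, AB.
Rh cross +/- × +/- → phenotypes Rh+, Rh-.
Combining independently: A+, A-, B+, B-, AB+, AB-.

A+, A-, B+, B-, AB+, AB-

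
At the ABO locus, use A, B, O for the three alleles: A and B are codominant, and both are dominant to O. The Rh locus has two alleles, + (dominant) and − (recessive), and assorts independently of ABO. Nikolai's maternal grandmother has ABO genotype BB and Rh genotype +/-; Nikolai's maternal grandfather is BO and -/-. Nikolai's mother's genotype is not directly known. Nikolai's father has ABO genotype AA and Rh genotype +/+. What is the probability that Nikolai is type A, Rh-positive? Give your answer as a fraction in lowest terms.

Nikolai's mother's ABO genotype from BB × BO: 1/2 BB, 1/2 BO.
Crossing each possibility with the father AA and summing P(type A): 1/2·0 + 1/2·1/2 = 1/4.
Similarly for Rh via the mother's Rh distribution: P(Rh+) = 1.
Independent loci: 1/4 × 1 = 1/4.

1/4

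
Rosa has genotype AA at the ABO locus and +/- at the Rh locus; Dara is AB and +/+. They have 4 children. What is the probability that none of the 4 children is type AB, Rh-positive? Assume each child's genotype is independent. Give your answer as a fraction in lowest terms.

ABO cross AA × AB → 1/2 A, 1/2 AB.
Rh cross +/- × +/+ → 1 Rh+; so P(type AB, Rh-positive) = 1/2 × 1 = 1/2 per child.
P(not type AB, Rh-positive) = 1/2 for one child; (1/2)^4 = 1/16.

1/16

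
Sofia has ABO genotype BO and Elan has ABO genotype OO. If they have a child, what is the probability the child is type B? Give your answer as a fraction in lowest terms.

ABO cross BO × OO → offspring phenotypes: 1/2 O, 1/2 B.
So P(type B) = 1/2.

1/2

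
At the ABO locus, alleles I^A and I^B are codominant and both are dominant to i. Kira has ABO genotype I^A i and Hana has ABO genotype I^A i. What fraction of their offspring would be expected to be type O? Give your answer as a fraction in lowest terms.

ABO cross I^A i × I^A i → offspring phenotypes: 1/4 O, 3/4 A.
So P(type O) = 1/4.

1/4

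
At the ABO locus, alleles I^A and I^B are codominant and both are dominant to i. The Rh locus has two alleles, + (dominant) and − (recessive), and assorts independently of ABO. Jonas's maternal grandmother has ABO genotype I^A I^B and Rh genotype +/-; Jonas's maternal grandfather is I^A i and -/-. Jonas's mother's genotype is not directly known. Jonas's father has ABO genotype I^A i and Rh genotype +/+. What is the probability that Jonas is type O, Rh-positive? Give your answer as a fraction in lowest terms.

1/8

Jonas's mother's ABO genotype from I^A I^B × I^A i: 1/4 I^A I^A, 1/4 I^A I^B, 1/4 I^A i, 1/4 I^B i.
Crossing each possibility with the father I^A i and summing P(type O): 1/4·0 + 1/4·0 + 1/4·1/4 + 1/4·1/4 = 1/8.
Similarly for Rh via the mother's Rh distribution: P(Rh+) = 1.
Independent loci: 1/8 × 1 = 1/8.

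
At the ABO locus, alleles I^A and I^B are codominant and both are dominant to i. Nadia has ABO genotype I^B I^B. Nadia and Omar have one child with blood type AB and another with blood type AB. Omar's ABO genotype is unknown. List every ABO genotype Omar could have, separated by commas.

I^A I^A, I^A I^B, I^A i

For each candidate genotype of Omar, check whether crossing it with I^B I^B can produce every observed child phenotype.
  I^A I^A → possible child types {AB} ✓
  I^A I^B → possible child types {B, AB} ✓
  I^A i → possible child types {B, AB} ✓
  I^B I^B → possible child types {B} ✗
  I^B i → possible child types {B} ✗
  i i → possible child types {B} ✗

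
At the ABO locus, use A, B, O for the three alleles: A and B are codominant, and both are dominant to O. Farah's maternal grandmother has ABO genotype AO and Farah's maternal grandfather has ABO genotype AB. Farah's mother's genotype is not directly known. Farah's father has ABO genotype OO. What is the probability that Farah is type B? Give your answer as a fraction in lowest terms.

1/4

Farah's mother's ABO genotype from AO × AB: 1/4 AA, 1/4 AB, 1/4 AO, 1/4 BO.
Crossing each possibility with the father OO and summing P(type B): 1/4·0 + 1/4·1/2 + 1/4·0 + 1/4·1/2 = 1/4.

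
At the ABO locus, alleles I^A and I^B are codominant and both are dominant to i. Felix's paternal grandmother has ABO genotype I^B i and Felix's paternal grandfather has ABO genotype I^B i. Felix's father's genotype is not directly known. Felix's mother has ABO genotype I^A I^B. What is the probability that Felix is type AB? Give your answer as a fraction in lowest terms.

Felix's father's ABO genotype from I^B i × I^B i: 1/4 I^B I^B, 1/2 I^B i, 1/4 i i.
Crossing each possibility with the mother I^A I^B and summing P(type AB): 1/4·1/2 + 1/2·1/4 + 1/4·0 = 1/4.

1/4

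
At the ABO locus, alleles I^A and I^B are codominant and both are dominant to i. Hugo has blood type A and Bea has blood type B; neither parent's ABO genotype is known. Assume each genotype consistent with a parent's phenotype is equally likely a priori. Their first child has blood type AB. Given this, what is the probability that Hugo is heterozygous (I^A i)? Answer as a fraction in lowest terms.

Possible genotypes: Hugo ∈ {I^A I^A, I^A i}; Bea ∈ {I^B I^B, I^B i}.
Weight each parental genotype pair by prior × P(type-AB child):
  I^A I^A × I^B I^B: posterior weight 4/9.
  I^A I^A × I^B i: posterior weight 2/9.
  I^A i × I^B I^B: posterior weight 2/9.
  I^A i × I^B i: posterior weight 1/9.
Sum the posterior weight over pairs where Hugo is I^A i: 1/3.

1/3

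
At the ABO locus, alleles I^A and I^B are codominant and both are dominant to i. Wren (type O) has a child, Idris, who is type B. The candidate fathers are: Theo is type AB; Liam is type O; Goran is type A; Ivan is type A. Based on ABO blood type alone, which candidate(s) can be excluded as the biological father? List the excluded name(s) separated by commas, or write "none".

A candidate is excluded only if no genotype consistent with his phenotype could produce a type B child with a type O mother.
Liam (type O): no genotype consistent with that phenotype can produce a type-B child with a type-O mother.
Goran (type A): no genotype consistent with that phenotype can produce a type-B child with a type-O mother.
Ivan (type A): no genotype consistent with that phenotype can produce a type-B child with a type-O mother.

Liam, Goran, Ivan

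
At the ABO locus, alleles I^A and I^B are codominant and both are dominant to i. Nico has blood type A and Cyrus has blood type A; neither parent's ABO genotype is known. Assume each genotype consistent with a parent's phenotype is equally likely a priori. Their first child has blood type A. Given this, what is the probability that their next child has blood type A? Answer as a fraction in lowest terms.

Possible genotypes: Nico ∈ {I^A I^A, I^A i}; Cyrus ∈ {I^A I^A, I^A i}.
Weight each parental genotype pair by prior × P(type-A child):
  I^A I^A × I^A I^A: posterior weight 4/15; P(next child type A) = 1.
  I^A I^A × I^A i: posterior weight 4/15; P(next child type A) = 1.
  I^A i × I^A I^A: posterior weight 4/15; P(next child type A) = 1.
  I^A i × I^A i: posterior weight 1/5; P(next child type A) = 3/4.
Weighted sum = 19/20.

19/20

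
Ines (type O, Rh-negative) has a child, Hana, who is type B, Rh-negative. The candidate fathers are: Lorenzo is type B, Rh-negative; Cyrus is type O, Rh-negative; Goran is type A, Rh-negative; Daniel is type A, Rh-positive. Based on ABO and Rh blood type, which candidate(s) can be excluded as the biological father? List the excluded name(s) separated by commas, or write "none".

A candidate is excluded only if no genotype consistent with his phenotype could produce a type B, Rh-negative child with a type O, Rh-negative mother.
Cyrus (type O, Rh-): no genotype consistent with that phenotype can produce a type-B Rh- child with a type-O mother.
Goran (type A, Rh-): no genotype consistent with that phenotype can produce a type-B Rh- child with a type-O mother.
Daniel (type A, Rh+): no genotype consistent with that phenotype can produce a type-B Rh- child with a type-O mother.

Cyrus, Goran, Daniel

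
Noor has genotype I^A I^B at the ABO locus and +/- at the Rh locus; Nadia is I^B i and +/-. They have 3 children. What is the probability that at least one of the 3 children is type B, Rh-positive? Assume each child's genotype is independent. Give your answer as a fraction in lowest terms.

ABO cross I^A I^B × I^B i → 1/4 A, 1/2 B, 1/4 AB.
Rh cross +/- × +/- → 3/4 Rh+, 1/4 Rh-; so P(type B, Rh-positive) = 1/2 × 3/4 = 3/8 per child.
P(none) = (5/8)^3 = 125/512; P(at least one) = 1 − 125/512 = 387/512.

387/512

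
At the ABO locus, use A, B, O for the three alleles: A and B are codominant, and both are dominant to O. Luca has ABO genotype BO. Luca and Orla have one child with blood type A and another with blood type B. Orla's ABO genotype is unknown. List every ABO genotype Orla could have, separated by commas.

For each candidate genotype of Orla, check whether crossing it with BO can produce every observed child phenotype.
  AA → possible child types {A, AB} ✗
  AB → possible child types {A, B, AB} ✓
  AO → possible child types {O, A, B, AB} ✓
  BB → possible child types {B} ✗
  BO → possible child types {O, B} ✗
  OO → possible child types {O, B} ✗

AB, AO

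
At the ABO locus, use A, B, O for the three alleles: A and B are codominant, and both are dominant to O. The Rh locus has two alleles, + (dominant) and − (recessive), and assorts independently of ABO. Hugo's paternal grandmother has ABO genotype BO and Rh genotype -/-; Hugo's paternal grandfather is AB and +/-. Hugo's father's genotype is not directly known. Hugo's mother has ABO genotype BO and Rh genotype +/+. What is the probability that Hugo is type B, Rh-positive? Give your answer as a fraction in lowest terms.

Hugo's father's ABO genotype from BO × AB: 1/4 AB, 1/4 AO, 1/4 BB, 1/4 BO.
Crossing each possibility with the mother BO and summing P(type B): 1/4·1/2 + 1/4·1/4 + 1/4·1 + 1/4·3/4 = 5/8.
Similarly for Rh via the father's Rh distribution: P(Rh+) = 1.
Independent loci: 5/8 × 1 = 5/8.

5/8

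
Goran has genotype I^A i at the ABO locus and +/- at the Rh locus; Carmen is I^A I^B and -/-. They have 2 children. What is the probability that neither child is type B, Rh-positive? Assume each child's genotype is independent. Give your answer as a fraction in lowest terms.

ABO cross I^A i × I^A I^B → 1/2 A, 1/4 B, 1/4 AB.
Rh cross +/- × -/- → 1/2 Rh+, 1/2 Rh-; so P(type B, Rh-positive) = 1/4 × 1/2 = 1/8 per child.
P(not type B, Rh-positive) = 7/8 for one child; (7/8)^2 = 49/64.

49/64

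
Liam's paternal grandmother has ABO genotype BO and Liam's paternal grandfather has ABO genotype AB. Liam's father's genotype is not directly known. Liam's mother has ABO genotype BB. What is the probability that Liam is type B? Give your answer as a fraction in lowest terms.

3/4

Liam's father's ABO genotype from BO × AB: 1/4 AB, 1/4 AO, 1/4 BB, 1/4 BO.
Crossing each possibility with the mother BB and summing P(type B): 1/4·1/2 + 1/4·1/2 + 1/4·1 + 1/4·1 = 3/4.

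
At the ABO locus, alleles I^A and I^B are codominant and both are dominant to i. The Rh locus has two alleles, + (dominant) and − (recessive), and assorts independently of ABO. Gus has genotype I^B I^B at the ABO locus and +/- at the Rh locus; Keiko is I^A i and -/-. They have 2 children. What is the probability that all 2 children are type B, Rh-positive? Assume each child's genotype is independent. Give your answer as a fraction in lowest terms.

1/16

ABO cross I^B I^B × I^A i → 1/2 B, 1/2 AB.
Rh cross +/- × -/- → 1/2 Rh+, 1/2 Rh-; so P(type B, Rh-positive) = 1/2 × 1/2 = 1/4 per child.
All 2 independent: (1/4)^2 = 1/16.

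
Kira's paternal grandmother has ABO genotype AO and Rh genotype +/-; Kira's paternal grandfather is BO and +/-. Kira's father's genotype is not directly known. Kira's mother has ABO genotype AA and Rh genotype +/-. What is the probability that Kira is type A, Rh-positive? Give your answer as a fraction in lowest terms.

9/16

Kira's father's ABO genotype from AO × BO: 1/4 AB, 1/4 AO, 1/4 BO, 1/4 OO.
Crossing each possibility with the mother AA and summing P(type A): 1/4·1/2 + 1/4·1 + 1/4·1/2 + 1/4·1 = 3/4.
Similarly for Rh via the father's Rh distribution: P(Rh+) = 3/4.
Independent loci: 3/4 × 3/4 = 9/16.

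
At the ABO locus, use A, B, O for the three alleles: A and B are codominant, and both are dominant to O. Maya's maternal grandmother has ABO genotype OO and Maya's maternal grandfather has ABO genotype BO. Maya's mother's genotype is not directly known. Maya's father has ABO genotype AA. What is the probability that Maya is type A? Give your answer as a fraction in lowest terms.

3/4

Maya's mother's ABO genotype from OO × BO: 1/2 BO, 1/2 OO.
Crossing each possibility with the father AA and summing P(type A): 1/2·1/2 + 1/2·1 = 3/4.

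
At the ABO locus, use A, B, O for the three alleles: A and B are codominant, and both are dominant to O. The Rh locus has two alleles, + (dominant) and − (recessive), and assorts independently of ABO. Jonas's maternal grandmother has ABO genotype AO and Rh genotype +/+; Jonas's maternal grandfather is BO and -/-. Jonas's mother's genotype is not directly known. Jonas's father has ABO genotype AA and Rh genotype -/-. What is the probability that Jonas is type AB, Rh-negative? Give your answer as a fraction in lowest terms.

Jonas's mother's ABO genotype from AO × BO: 1/4 AB, 1/4 AO, 1/4 BO, 1/4 OO.
Crossing each possibility with the father AA and summing P(type AB): 1/4·1/2 + 1/4·0 + 1/4·1/2 + 1/4·0 = 1/4.
Similarly for Rh via the mother's Rh distribution: P(Rh-) = 1/2.
Independent loci: 1/4 × 1/2 = 1/8.

1/8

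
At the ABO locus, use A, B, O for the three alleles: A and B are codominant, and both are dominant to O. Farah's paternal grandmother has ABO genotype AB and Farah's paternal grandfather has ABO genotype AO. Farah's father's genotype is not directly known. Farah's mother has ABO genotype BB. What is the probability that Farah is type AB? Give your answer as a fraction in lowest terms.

1/2

Farah's father's ABO genotype from AB × AO: 1/4 AA, 1/4 AB, 1/4 AO, 1/4 BO.
Crossing each possibility with the mother BB and summing P(type AB): 1/4·1 + 1/4·1/2 + 1/4·1/2 + 1/4·0 = 1/2.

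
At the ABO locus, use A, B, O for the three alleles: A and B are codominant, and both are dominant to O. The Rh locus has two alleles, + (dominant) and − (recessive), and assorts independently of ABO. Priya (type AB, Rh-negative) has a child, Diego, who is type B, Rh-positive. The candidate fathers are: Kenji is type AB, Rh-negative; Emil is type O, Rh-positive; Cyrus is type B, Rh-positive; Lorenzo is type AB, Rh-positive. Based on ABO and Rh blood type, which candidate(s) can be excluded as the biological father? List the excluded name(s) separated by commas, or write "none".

Kenji

A candidate is excluded only if no genotype consistent with his phenotype could produce a type B, Rh-positive child with a type AB, Rh-negative mother.
Kenji (type AB, Rh-): no genotype consistent with that phenotype can produce a type-B Rh+ child with a type-AB mother.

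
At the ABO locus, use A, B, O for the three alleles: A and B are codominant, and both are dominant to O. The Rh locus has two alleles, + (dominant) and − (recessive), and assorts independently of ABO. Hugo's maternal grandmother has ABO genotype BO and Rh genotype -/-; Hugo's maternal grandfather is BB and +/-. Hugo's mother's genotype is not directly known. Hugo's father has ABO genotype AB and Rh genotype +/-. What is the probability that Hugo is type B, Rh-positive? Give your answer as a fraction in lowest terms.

Hugo's mother's ABO genotype from BO × BB: 1/2 BB, 1/2 BO.
Crossing each possibility with the father AB and summing P(type B): 1/2·1/2 + 1/2·1/2 = 1/2.
Similarly for Rh via the mother's Rh distribution: P(Rh+) = 5/8.
Independent loci: 1/2 × 5/8 = 5/16.

5/16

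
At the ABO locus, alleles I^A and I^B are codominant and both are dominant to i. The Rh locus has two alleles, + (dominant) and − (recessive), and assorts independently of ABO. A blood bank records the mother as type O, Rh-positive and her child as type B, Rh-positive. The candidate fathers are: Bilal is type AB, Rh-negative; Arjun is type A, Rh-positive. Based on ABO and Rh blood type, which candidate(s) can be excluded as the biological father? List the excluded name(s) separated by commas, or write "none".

Arjun

A candidate is excluded only if no genotype consistent with his phenotype could produce a type B, Rh-positive child with a type O, Rh-positive mother.
Arjun (type A, Rh+): no genotype consistent with that phenotype can produce a type-B Rh+ child with a type-O mother.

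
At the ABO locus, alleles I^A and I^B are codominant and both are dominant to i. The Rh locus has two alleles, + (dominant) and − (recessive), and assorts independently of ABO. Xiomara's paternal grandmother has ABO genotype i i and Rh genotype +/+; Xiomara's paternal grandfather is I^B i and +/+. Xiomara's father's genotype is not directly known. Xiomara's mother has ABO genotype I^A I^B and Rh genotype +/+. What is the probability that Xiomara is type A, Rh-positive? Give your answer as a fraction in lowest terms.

Xiomara's father's ABO genotype from i i × I^B i: 1/2 I^B i, 1/2 i i.
Crossing each possibility with the mother I^A I^B and summing P(type A): 1/2·1/4 + 1/2·1/2 = 3/8.
Similarly for Rh via the father's Rh distribution: P(Rh+) = 1.
Independent loci: 3/8 × 1 = 3/8.

3/8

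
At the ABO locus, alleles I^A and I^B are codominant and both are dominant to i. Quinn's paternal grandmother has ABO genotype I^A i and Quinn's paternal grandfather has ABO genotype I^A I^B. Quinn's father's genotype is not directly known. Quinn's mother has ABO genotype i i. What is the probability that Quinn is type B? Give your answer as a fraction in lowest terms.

1/4

Quinn's father's ABO genotype from I^A i × I^A I^B: 1/4 I^A I^A, 1/4 I^A I^B, 1/4 I^A i, 1/4 I^B i.
Crossing each possibility with the mother i i and summing P(type B): 1/4·0 + 1/4·1/2 + 1/4·0 + 1/4·1/2 = 1/4.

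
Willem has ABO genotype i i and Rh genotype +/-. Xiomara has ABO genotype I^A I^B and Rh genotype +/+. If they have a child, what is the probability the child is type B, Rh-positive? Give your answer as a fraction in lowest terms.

ABO cross i i × I^A I^B → offspring phenotypes: 1/2 A, 1/2 B.
Rh cross +/- × +/+ → 1 Rh+.
Independent loci: P(type B, Rh-positive) = 1/2 × 1 = 1/2.

1/2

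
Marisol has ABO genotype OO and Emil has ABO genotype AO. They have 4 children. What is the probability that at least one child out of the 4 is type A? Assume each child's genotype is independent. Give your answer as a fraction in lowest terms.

ABO cross OO × AO → 1/2 O, 1/2 A.
So P(type A) = 1/2 per child.
P(none) = (1/2)^4 = 1/16; P(at least one) = 1 − 1/16 = 15/16.

15/16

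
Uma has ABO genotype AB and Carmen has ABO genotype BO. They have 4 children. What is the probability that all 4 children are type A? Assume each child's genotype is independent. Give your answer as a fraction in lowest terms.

ABO cross AB × BO → 1/4 A, 1/2 B, 1/4 AB.
So P(type A) = 1/4 per child.
All 4 independent: (1/4)^4 = 1/256.

1/256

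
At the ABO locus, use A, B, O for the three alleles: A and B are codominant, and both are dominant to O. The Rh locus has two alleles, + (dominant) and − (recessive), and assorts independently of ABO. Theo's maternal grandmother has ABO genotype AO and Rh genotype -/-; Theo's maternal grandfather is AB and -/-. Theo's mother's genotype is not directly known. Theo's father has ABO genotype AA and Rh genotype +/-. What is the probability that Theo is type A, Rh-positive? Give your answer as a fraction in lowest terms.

3/8

Theo's mother's ABO genotype from AO × AB: 1/4 AA, 1/4 AB, 1/4 AO, 1/4 BO.
Crossing each possibility with the father AA and summing P(type A): 1/4·1 + 1/4·1/2 + 1/4·1 + 1/4·1/2 = 3/4.
Similarly for Rh via the mother's Rh distribution: P(Rh+) = 1/2.
Independent loci: 3/4 × 1/2 = 3/8.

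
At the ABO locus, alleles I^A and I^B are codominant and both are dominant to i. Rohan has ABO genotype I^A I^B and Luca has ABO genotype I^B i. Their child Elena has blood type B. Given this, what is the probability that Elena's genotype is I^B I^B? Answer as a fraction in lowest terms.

Cross I^A I^B × I^B i → 1/4 I^A I^B, 1/4 I^A i, 1/4 I^B I^B, 1/4 I^B i.
Type-B genotypes among offspring: I^B I^B (1/4), I^B i (1/4); total 1/2.
P(I^B I^B | type B) = (1/4) / (1/2) = 1/2.

1/2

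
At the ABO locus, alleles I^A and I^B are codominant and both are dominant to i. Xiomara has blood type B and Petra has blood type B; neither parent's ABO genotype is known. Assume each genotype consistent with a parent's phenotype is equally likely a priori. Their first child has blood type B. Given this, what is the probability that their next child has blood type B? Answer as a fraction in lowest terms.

Possible genotypes: Xiomara ∈ {I^B I^B, I^B i}; Petra ∈ {I^B I^B, I^B i}.
Weight each parental genotype pair by prior × P(type-B child):
  I^B I^B × I^B I^B: posterior weight 4/15; P(next child type B) = 1.
  I^B I^B × I^B i: posterior weight 4/15; P(next child type B) = 1.
  I^B i × I^B I^B: posterior weight 4/15; P(next child type B) = 1.
  I^B i × I^B i: posterior weight 1/5; P(next child type B) = 3/4.
Weighted sum = 19/20.

19/20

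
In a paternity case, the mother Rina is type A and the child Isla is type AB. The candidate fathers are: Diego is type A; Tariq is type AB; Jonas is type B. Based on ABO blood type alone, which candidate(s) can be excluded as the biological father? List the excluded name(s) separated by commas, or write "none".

A candidate is excluded only if no genotype consistent with his phenotype could produce a type AB child with a type A mother.
Diego (type A): no genotype consistent with that phenotype can produce a type-AB child with a type-A mother.

Diego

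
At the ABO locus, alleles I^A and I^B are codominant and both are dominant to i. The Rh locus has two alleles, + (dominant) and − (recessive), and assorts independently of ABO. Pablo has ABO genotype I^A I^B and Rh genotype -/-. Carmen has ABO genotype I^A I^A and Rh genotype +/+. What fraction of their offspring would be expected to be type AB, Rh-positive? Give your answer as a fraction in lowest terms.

ABO cross I^A I^B × I^A I^A → offspring phenotypes: 1/2 A, 1/2 AB.
Rh cross -/- × +/+ → 1 Rh+.
Independent loci: P(type AB, Rh-positive) = 1/2 × 1 = 1/2.

1/2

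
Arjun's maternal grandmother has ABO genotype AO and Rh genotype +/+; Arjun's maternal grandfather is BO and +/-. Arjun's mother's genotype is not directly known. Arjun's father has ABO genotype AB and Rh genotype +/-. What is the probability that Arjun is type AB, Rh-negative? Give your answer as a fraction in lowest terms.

Arjun's mother's ABO genotype from AO × BO: 1/4 AB, 1/4 AO, 1/4 BO, 1/4 OO.
Crossing each possibility with the father AB and summing P(type AB): 1/4·1/2 + 1/4·1/4 + 1/4·1/4 + 1/4·0 = 1/4.
Similarly for Rh via the mother's Rh distribution: P(Rh-) = 1/8.
Independent loci: 1/4 × 1/8 = 1/32.

1/32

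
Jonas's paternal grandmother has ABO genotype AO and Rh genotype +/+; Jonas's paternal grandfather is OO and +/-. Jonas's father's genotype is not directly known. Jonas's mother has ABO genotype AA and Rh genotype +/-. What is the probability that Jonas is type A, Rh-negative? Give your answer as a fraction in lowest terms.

Jonas's father's ABO genotype from AO × OO: 1/2 AO, 1/2 OO.
Crossing each possibility with the mother AA and summing P(type A): 1/2·1 + 1/2·1 = 1.
Similarly for Rh via the father's Rh distribution: P(Rh-) = 1/8.
Independent loci: 1 × 1/8 = 1/8.

1/8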